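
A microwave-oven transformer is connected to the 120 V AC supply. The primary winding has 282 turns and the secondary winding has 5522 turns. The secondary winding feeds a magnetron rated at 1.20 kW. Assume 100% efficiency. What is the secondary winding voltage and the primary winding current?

V_s ≈ 2350 V, I_p ≈ 10.0 A

V_s = V_p × N_s/N_p = 120 × 5522/282 = 2349.8 V.
I_s = P/V_s = 1200/2349.8 = 0.51068 A.
I_p = I_s × N_s/N_p = 0.51068 × 5522/282 = 10.0 A.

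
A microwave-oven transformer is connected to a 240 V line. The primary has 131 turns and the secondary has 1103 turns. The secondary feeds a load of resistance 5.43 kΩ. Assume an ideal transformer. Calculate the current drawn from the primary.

V_s = V_p × N_s/N_p = 240 × 1103/131 = 2020.8 V.
I_s = V_s/R = 2020.8/5430 = 0.37215 A.
For an ideal transformer I_p N_p = I_s N_s, so I_p = 0.37215 × 1103/131 = 3.13 A.

I_p ≈ 3.13 A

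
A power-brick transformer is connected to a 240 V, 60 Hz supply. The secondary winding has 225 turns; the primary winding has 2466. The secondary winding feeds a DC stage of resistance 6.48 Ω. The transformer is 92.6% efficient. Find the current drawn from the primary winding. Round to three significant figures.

I_p ≈ 0.333 A

V_s = 240 × 225/2466 = 21.898 V.
I_s = V_s/R = 21.898/6.48 = 3.3793 A.
P_out = V_s I_s = 21.898 × 3.3793 = 73.999 W.
P_in = P_out/η = 73.999/0.926 = 79.913 W.
I_p = P_in/V_p = 79.913/240 = 0.333 A.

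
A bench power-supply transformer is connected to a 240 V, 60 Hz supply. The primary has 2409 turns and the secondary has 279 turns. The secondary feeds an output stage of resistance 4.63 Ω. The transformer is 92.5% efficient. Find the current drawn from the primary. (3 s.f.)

I_p ≈ 0.752 A

V_s = 240 × 279/2409 = 27.796 V.
I_s = V_s/R = 27.796/4.63 = 6.0034 A.
P_out = V_s I_s = 27.796 × 6.0034 = 166.87 W.
P_in = P_out/η = 166.87/0.925 = 180.40 W.
I_p = P_in/V_p = 180.40/240 = 0.752 A.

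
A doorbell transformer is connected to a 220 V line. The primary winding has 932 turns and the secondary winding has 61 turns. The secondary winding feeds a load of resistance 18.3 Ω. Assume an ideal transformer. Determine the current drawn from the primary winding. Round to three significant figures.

V_s = V_p × N_s/N_p = 220 × 61/932 = 14.399 V.
I_s = V_s/R = 14.399/18.3 = 0.78684 A.
For an ideal transformer I_p N_p = I_s N_s, so I_p = 0.78684 × 61/932 = 0.0515 A.

I_p ≈ 0.0515 A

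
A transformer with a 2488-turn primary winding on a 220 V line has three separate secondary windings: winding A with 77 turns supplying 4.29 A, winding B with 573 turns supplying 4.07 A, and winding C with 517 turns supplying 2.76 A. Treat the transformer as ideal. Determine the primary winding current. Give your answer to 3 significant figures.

I_p ≈ 1.64 A

V_A = 220 × 77/2488 = 6.8087 V; V_B = 220 × 573/2488 = 50.667 V; V_C = 220 × 517/2488 = 45.715 V.
P_out = V_A I_A + V_B I_B + V_C I_C = 6.8087×4.29 + 50.667×4.07 + 45.715×2.76 = 29.209 + 206.22 + 126.17 = 361.60 W.
Ideal ⇒ P_in = P_out, so I_p = P_out/V_p = 361.60/220 = 1.64 A.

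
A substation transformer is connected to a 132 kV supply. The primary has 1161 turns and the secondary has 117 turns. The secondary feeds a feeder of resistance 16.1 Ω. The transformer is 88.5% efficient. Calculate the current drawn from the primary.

I_p ≈ 94.1 A

V_s = 132000 × 117/1161 = 13302 V.
I_s = V_s/R = 13302/16.1 = 826.23 A.
P_out = V_s I_s = 13302 × 826.23 = 1.0991×10^7 W.
P_in = P_out/η = 1.0991×10^7/0.885 = 1.2419×10^7 W.
I_p = P_in/V_p = 1.2419×10^7/132000 = 94.1 A.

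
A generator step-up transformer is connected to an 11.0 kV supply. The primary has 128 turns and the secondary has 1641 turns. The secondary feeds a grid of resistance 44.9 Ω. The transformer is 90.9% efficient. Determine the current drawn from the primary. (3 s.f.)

V_s = 11000 × 1641/128 = 141020 V.
I_s = V_s/R = 141020/44.9 = 3140.8 A.
P_out = V_s I_s = 141020 × 3140.8 = 4.4293×10^8 W.
P_in = P_out/η = 4.4293×10^8/0.909 = 4.8727×10^8 W.
I_p = P_in/V_p = 4.8727×10^8/11000 = 44300 A.

I_p ≈ 44300 A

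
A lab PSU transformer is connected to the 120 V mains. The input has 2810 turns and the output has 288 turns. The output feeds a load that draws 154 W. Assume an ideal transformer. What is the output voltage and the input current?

V_out = V_in × N_out/N_in = 120 × 288/2810 = 12.299 V.
I_out = P/V_out = 154/12.299 = 12.521 A.
I_in = I_out × N_out/N_in = 12.521 × 288/2810 = 1.28 A.

V_out ≈ 12.3 V, I_in ≈ 1.28 A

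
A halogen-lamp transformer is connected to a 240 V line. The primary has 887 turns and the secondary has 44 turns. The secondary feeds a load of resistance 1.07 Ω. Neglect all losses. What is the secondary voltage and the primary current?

V_s = V_p × N_s/N_p = 240 × 44/887 = 11.905 V.
I_s = V_s/R = 11.905/1.07 = 11.126 A.
I_p = I_s × N_s/N_p = 11.126 × 44/887 = 0.552 A.

V_s ≈ 11.9 V, I_p ≈ 0.552 A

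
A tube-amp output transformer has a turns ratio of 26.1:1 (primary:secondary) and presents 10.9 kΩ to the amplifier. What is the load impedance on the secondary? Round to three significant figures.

Z_s ≈ 16.0 Ω

Z_s = Z_p/(N_p/N_s)² = 10900/26.1² = 16.0 Ω.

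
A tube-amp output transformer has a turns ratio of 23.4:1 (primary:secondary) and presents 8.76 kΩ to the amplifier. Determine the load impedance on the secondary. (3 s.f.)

Z_s = Z_p/(N_p/N_s)² = 8760/23.4² = 16.0 Ω.

Z_s ≈ 16.0 Ω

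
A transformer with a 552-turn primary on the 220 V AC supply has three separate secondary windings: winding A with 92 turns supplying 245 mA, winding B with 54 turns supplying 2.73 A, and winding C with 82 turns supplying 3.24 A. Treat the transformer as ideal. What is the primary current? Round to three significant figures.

I_p ≈ 0.789 A

V_A = 220 × 92/552 = 36.667 V; V_B = 220 × 54/552 = 21.522 V; V_C = 220 × 82/552 = 32.681 V.
P_out = V_A I_A + V_B I_B + V_C I_C = 36.667×0.245 + 21.522×2.73 + 32.681×3.24 = 8.9833 + 58.754 + 105.89 = 173.62 W.
Ideal ⇒ P_in = P_out, so I_p = P_out/V_p = 173.62/220 = 0.789 A.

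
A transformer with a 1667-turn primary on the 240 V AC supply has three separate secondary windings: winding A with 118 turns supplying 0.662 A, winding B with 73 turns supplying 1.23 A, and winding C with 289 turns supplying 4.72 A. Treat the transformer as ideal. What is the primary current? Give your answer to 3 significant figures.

V_A = 240 × 118/1667 = 16.989 V; V_B = 240 × 73/1667 = 10.510 V; V_C = 240 × 289/1667 = 41.608 V.
P_out = V_A I_A + V_B I_B + V_C I_C = 16.989×0.662 + 10.510×1.23 + 41.608×4.72 = 11.246 + 12.927 + 196.39 = 220.56 W.
Ideal ⇒ P_in = P_out, so I_p = P_out/V_p = 220.56/240 = 0.919 A.

I_p ≈ 0.919 A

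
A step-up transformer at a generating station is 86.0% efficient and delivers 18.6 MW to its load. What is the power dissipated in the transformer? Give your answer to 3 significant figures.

P_loss ≈ 3.03×10^6 W

P_in = P_out/η = 1.86×10^7/0.860 = 2.16279×10^7 W.
P_loss = P_in − P_out = 2.16279×10^7 − 1.86×10^7 = 3.03×10^6 W.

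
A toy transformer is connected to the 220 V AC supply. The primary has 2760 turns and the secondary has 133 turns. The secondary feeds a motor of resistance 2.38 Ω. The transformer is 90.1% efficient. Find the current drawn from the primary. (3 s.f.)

V_s = 220 × 133/2760 = 10.601 V.
I_s = V_s/R = 10.601/2.38 = 4.4544 A.
P_out = V_s I_s = 10.601 × 4.4544 = 47.223 W.
P_in = P_out/η = 47.223/0.901 = 52.412 W.
I_p = P_in/V_p = 52.412/220 = 0.238 A.

I_p ≈ 0.238 A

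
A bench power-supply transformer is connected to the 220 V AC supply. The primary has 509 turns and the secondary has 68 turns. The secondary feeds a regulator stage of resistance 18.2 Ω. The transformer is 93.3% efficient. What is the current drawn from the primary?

V_s = 220 × 68/509 = 29.391 V.
I_s = V_s/R = 29.391/18.2 = 1.6149 A.
P_out = V_s I_s = 29.391 × 1.6149 = 47.463 W.
P_in = P_out/η = 47.463/0.933 = 50.872 W.
I_p = P_in/V_p = 50.872/220 = 0.231 A.

I_p ≈ 0.231 A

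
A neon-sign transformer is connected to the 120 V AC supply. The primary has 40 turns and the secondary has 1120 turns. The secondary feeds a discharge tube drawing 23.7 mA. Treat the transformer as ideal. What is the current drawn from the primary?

I_p ≈ 0.664 A

For an ideal transformer I_p N_p = I_s N_s, so I_p = 0.0237 × 1120/40 = 0.664 A.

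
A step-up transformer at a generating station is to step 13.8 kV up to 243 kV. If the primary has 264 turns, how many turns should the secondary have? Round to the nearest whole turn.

N_s = 4649 turns

N_s/N_p = V_s/V_p, so N_s = 264 × 243000/13800 = 4648.7 ≈ 4649 turns.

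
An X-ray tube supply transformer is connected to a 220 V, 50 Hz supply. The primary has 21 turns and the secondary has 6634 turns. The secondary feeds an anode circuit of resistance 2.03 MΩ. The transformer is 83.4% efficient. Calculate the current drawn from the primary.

V_s = 220 × 6634/21 = 69499 V.
I_s = V_s/R = 69499/(2.03×10^6) = 0.034236 A.
P_out = V_s I_s = 69499 × 0.034236 = 2379.4 W.
P_in = P_out/η = 2379.4/0.834 = 2853.0 W.
I_p = P_in/V_p = 2853.0/220 = 13.0 A.

I_p ≈ 13.0 A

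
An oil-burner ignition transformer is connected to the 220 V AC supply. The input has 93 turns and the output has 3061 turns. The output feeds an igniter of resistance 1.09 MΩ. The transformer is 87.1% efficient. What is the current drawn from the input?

V_out = 220 × 3061/93 = 7241.1 V.
I_out = V_out/R = 7241.1/(1.09×10^6) = 0.0066432 A.
P_out = V_out I_out = 7241.1 × 0.0066432 = 48.104 W.
P_in = P_out/η = 48.104/0.871 = 55.228 W.
I_in = P_in/V_in = 55.228/220 = 0.251 A.

I_in ≈ 0.251 A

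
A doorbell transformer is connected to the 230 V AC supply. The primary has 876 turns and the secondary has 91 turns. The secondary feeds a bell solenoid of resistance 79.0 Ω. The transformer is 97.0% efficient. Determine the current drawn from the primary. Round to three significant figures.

I_p ≈ 0.0324 A

V_s = 230 × 91/876 = 23.893 V.
I_s = V_s/R = 23.893/79.0 = 0.30244 A.
P_out = V_s I_s = 23.893 × 0.30244 = 7.2261 W.
P_in = P_out/η = 7.2261/0.970 = 7.4496 W.
I_p = P_in/V_p = 7.4496/230 = 0.0324 A.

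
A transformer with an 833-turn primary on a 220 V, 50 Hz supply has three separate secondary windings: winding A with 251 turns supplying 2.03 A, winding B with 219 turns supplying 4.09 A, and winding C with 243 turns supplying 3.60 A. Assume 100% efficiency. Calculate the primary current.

I_p ≈ 2.74 A

V_A = 220 × 251/833 = 66.291 V; V_B = 220 × 219/833 = 57.839 V; V_C = 220 × 243/833 = 64.178 V.
P_out = V_A I_A + V_B I_B + V_C I_C = 66.291×2.03 + 57.839×4.09 + 64.178×3.60 = 134.57 + 236.56 + 231.04 = 602.17 W.
Ideal ⇒ P_in = P_out, so I_p = P_out/V_p = 602.17/220 = 2.74 A.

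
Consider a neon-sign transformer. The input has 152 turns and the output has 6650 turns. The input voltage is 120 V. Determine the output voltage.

V_out/V_in = N_out/N_in, so V_out = 120 × 6650/152 = 5250 V.

V_out ≈ 5250 V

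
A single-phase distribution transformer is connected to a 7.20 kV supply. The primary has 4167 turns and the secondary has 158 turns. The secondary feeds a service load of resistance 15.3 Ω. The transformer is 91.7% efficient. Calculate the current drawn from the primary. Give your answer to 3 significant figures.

V_s = 7200 × 158/4167 = 273.00 V.
I_s = V_s/R = 273.00/15.3 = 17.843 A.
P_out = V_s I_s = 273.00 × 17.843 = 4871.3 W.
P_in = P_out/η = 4871.3/0.917 = 5312.2 W.
I_p = P_in/V_p = 5312.2/7200 = 0.738 A.

I_p ≈ 0.738 A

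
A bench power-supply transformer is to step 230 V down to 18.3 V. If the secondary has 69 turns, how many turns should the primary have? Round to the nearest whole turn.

N_p = 867 turns

N_p/N_s = V_p/V_s, so N_p = 69 × 230/18.3 = 867.2 ≈ 867 turns.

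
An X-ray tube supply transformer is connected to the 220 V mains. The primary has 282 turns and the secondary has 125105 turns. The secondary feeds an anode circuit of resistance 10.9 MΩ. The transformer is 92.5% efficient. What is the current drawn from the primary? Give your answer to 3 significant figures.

V_s = 220 × 125105/282 = 97600 V.
I_s = V_s/R = 97600/(1.09×10^7) = 0.0089541 A.
P_out = V_s I_s = 97600 × 0.0089541 = 873.92 W.
P_in = P_out/η = 873.92/0.925 = 944.77 W.
I_p = P_in/V_p = 944.77/220 = 4.29 A.

I_p ≈ 4.29 A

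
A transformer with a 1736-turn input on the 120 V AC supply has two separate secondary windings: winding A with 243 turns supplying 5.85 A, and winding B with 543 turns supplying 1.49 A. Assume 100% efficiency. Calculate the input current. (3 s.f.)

I_in ≈ 1.28 A

V_A = 120 × 243/1736 = 16.797 V; V_B = 120 × 543/1736 = 37.535 V.
P_out = V_A I_A + V_B I_B = 16.797×5.85 + 37.535×1.49 = 98.264 + 55.926 = 154.19 W.
Ideal ⇒ P_in = P_out, so I_in = P_out/V_in = 154.19/120 = 1.28 A.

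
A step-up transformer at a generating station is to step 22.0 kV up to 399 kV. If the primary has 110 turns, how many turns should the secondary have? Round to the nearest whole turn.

N_s = 1995 turns

N_s/N_p = V_s/V_p, so N_s = 110 × 399000/22000 = 1995.0 ≈ 1995 turns.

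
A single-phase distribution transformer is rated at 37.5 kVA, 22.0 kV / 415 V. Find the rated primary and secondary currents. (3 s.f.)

I_p = S/V_p = 37500/22000 = 1.70 A.
I_s = S/V_s = 37500/415 = 90.4 A.

I_p ≈ 1.70 A, I_s ≈ 90.4 A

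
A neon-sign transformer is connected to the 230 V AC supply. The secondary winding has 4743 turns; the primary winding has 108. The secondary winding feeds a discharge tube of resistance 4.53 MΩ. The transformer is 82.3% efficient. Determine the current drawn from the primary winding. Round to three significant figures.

I_p ≈ 0.119 A

V_s = 230 × 4743/108 = 10101 V.
I_s = V_s/R = 10101/(4.53×10^6) = 0.0022298 A.
P_out = V_s I_s = 10101 × 0.0022298 = 22.522 W.
P_in = P_out/η = 22.522/0.823 = 27.366 W.
I_p = P_in/V_p = 27.366/230 = 0.119 A.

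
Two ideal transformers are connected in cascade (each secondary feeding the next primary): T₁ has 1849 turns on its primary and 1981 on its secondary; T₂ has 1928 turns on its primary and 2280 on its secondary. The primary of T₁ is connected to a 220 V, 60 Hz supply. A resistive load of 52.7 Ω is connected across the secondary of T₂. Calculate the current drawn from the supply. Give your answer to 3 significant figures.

I_supply ≈ 6.70 A

Secondary of T₁: V = 220.00 × 1981/1849 = 235.71 V.
Secondary of T₂: V = 235.71 × 2280/1928 = 278.74 V.
I_load = 278.74/52.7 = 5.2892 A, so P_out = 278.74 × 5.2892 = 1474.3 W.
All ideal ⇒ P_in = P_out, so I_supply = 1474.3/220 = 6.70 A.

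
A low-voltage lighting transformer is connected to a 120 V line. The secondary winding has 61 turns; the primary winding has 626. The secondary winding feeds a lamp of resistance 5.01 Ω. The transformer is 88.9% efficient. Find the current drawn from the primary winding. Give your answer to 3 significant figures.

I_p ≈ 0.256 A

V_s = 120 × 61/626 = 11.693 V.
I_s = V_s/R = 11.693/5.01 = 2.3340 A.
P_out = V_s I_s = 11.693 × 2.3340 = 27.292 W.
P_in = P_out/η = 27.292/0.889 = 30.700 W.
I_p = P_in/V_p = 30.700/120 = 0.256 A.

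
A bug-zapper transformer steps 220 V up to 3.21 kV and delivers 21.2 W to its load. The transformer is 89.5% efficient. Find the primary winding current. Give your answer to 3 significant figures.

P_in = P_out/η = 21.2/0.895 = 23.687 W.
I_p = P_in/V_p = 23.687/220 = 0.108 A.

I_p ≈ 0.108 A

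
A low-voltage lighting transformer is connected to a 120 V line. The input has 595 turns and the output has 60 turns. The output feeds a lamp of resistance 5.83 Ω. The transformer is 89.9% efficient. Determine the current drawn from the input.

V_out = 120 × 60/595 = 12.101 V.
I_out = V_out/R = 12.101/5.83 = 2.0756 A.
P_out = V_out I_out = 12.101 × 2.0756 = 25.117 W.
P_in = P_out/η = 25.117/0.899 = 27.938 W.
I_in = P_in/V_in = 27.938/120 = 0.233 A.

I_in ≈ 0.233 A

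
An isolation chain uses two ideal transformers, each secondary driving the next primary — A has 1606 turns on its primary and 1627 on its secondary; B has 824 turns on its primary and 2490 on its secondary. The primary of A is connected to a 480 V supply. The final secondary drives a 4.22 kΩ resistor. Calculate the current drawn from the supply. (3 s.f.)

I_supply ≈ 1.07 A

After A: V = 480.00 × 1627/1606 = 486.28 V.
After B: V = 486.28 × 2490/824 = 1469.5 V.
I_load = 1469.5/4220 = 0.34821 A, so P_out = 1469.5 × 0.34821 = 511.68 W.
All ideal ⇒ P_in = P_out, so I_supply = 511.68/480 = 1.07 A.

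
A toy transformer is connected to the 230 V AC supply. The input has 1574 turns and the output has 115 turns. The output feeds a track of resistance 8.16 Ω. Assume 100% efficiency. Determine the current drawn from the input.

V_out = V_in × N_out/N_in = 230 × 115/1574 = 16.804 V.
I_out = V_out/R = 16.804/8.16 = 2.0594 A.
For an ideal transformer I_in N_in = I_out N_out, so I_in = 2.0594 × 115/1574 = 0.150 A.

I_in ≈ 0.150 A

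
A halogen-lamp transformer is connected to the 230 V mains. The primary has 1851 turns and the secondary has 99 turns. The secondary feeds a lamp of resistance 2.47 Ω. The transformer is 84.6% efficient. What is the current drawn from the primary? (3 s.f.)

I_p ≈ 0.315 A

V_s = 230 × 99/1851 = 12.301 V.
I_s = V_s/R = 12.301/2.47 = 4.9803 A.
P_out = V_s I_s = 12.301 × 4.9803 = 61.266 W.
P_in = P_out/η = 61.266/0.846 = 72.418 W.
I_p = P_in/V_p = 72.418/230 = 0.315 A.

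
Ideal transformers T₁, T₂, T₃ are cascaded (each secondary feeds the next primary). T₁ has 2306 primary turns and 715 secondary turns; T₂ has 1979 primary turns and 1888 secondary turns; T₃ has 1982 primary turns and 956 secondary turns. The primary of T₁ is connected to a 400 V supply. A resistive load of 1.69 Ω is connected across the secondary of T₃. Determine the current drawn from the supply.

Secondary of T₁: V = 400.00 × 715/2306 = 124.02 V.
Secondary of T₂: V = 124.02 × 1888/1979 = 118.32 V.
Secondary of T₃: V = 118.32 × 956/1982 = 57.071 V.
I_load = 57.071/1.69 = 33.770 A, so P_out = 57.071 × 33.770 = 1927.3 W.
All ideal ⇒ P_in = P_out, so I_supply = 1927.3/400 = 4.82 A.

I_supply ≈ 4.82 A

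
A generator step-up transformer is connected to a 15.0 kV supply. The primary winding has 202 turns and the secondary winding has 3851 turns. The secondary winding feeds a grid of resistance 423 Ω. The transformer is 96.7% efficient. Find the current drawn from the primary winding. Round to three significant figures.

V_s = 15000 × 3851/202 = 285970 V.
I_s = V_s/R = 285970/423 = 676.04 A.
P_out = V_s I_s = 285970 × 676.04 = 1.9332×10^8 W.
P_in = P_out/η = 1.9332×10^8/0.967 = 1.9992×10^8 W.
I_p = P_in/V_p = 1.9992×10^8/15000 = 13300 A.

I_p ≈ 13300 A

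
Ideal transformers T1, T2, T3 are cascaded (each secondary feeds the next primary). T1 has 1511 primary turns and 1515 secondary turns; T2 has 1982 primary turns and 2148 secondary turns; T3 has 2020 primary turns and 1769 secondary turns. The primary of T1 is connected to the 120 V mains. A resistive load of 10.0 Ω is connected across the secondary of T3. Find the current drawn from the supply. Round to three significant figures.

I_supply ≈ 10.9 A

Secondary of T1: V = 120.00 × 1515/1511 = 120.32 V.
Secondary of T2: V = 120.32 × 2148/1982 = 130.39 V.
Secondary of T3: V = 130.39 × 1769/2020 = 114.19 V.
I_load = 114.19/10.0 = 11.419 A, so P_out = 114.19 × 11.419 = 1304.0 W.
All ideal ⇒ P_in = P_out, so I_supply = 1304.0/120 = 10.9 A.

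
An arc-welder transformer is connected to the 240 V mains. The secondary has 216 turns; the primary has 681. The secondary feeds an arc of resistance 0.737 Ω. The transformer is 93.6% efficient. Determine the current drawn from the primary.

V_s = 240 × 216/681 = 76.123 V.
I_s = V_s/R = 76.123/0.737 = 103.29 A.
P_out = V_s I_s = 76.123 × 103.29 = 7862.6 W.
P_in = P_out/η = 7862.6/0.936 = 8400.3 W.
I_p = P_in/V_p = 8400.3/240 = 35.0 A.

I_p ≈ 35.0 A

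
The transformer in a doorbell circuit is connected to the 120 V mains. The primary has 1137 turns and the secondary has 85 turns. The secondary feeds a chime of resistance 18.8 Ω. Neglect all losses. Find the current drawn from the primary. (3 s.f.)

I_p ≈ 0.0357 A

V_s = V_p × N_s/N_p = 120 × 85/1137 = 8.9710 V.
I_s = V_s/R = 8.9710/18.8 = 0.47718 A.
For an ideal transformer I_p N_p = I_s N_s, so I_p = 0.47718 × 85/1137 = 0.0357 A.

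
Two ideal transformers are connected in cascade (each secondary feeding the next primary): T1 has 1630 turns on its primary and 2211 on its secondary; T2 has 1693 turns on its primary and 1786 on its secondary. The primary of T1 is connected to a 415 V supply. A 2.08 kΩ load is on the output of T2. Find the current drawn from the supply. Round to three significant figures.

After T1: V = 415.00 × 2211/1630 = 562.92 V.
After T2: V = 562.92 × 1786/1693 = 593.85 V.
I_load = 593.85/2080 = 0.28550 A, so P_out = 593.85 × 0.28550 = 169.54 W.
All ideal ⇒ P_in = P_out, so I_supply = 169.54/415 = 0.409 A.

I_supply ≈ 0.409 A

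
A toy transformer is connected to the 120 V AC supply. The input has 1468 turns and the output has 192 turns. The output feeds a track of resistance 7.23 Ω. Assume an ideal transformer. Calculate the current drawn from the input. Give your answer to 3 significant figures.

I_in ≈ 0.284 A

V_out = V_in × N_out/N_in = 120 × 192/1468 = 15.695 V.
I_out = V_out/R = 15.695/7.23 = 2.1708 A.
For an ideal transformer I_in N_in = I_out N_out, so I_in = 2.1708 × 192/1468 = 0.284 A.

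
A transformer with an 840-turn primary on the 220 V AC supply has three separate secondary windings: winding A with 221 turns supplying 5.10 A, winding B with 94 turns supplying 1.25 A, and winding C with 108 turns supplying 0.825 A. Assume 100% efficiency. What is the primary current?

I_p ≈ 1.59 A

V_A = 220 × 221/840 = 57.881 V; V_B = 220 × 94/840 = 24.619 V; V_C = 220 × 108/840 = 28.286 V.
P_out = V_A I_A + V_B I_B + V_C I_C = 57.881×5.10 + 24.619×1.25 + 28.286×0.825 = 295.19 + 30.774 + 23.336 = 349.30 W.
Ideal ⇒ P_in = P_out, so I_p = P_out/V_p = 349.30/220 = 1.59 A.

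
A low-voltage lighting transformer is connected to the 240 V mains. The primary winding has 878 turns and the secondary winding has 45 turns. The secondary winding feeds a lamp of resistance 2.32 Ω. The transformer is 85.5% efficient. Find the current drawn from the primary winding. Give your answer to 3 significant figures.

V_s = 240 × 45/878 = 12.301 V.
I_s = V_s/R = 12.301/2.32 = 5.3020 A.
P_out = V_s I_s = 12.301 × 5.3020 = 65.218 W.
P_in = P_out/η = 65.218/0.855 = 76.279 W.
I_p = P_in/V_p = 76.279/240 = 0.318 A.

I_p ≈ 0.318 A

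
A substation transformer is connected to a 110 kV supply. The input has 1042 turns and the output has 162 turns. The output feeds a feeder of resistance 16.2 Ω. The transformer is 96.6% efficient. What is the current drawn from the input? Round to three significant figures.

I_in ≈ 170 A

V_out = 110000 × 162/1042 = 17102 V.
I_out = V_out/R = 17102/16.2 = 1055.7 A.
P_out = V_out I_out = 17102 × 1055.7 = 1.8054×10^7 W.
P_in = P_out/η = 1.8054×10^7/0.966 = 1.8689×10^7 W.
I_in = P_in/V_in = 1.8689×10^7/110000 = 170 A.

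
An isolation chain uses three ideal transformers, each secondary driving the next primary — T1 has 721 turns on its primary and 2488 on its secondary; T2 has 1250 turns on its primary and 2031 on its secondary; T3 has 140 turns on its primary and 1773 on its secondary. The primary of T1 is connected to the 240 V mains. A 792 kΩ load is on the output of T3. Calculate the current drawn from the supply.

I_supply ≈ 1.53 A

Secondary of T1: V = 240.00 × 2488/721 = 828.18 V.
Secondary of T2: V = 828.18 × 2031/1250 = 1345.6 V.
Secondary of T3: V = 1345.6 × 1773/140 = 17041 V.
I_load = 17041/792000 = 0.021517 A, so P_out = 17041 × 0.021517 = 366.68 W.
All ideal ⇒ P_in = P_out, so I_supply = 366.68/240 = 1.53 A.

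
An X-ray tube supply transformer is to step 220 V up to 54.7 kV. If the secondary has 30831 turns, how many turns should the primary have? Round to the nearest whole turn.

N_p = 124 turns

N_p/N_s = V_p/V_s, so N_p = 30831 × 220/54700 = 124.0 ≈ 124 turns.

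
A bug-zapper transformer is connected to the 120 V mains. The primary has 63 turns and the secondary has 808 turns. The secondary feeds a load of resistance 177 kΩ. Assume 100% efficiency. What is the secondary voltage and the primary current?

V_s ≈ 1540 V, I_p ≈ 0.112 A

V_s = V_p × N_s/N_p = 120 × 808/63 = 1539.0 V.
I_s = V_s/R = 1539.0/177000 = 0.0086952 A.
I_p = I_s × N_s/N_p = 0.0086952 × 808/63 = 0.112 A.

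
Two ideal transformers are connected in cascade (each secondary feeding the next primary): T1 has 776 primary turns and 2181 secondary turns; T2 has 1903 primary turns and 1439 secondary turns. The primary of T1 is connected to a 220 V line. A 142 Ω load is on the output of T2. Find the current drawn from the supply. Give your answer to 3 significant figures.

I_supply ≈ 7.00 A

After T1: V = 220.00 × 2181/776 = 618.32 V.
After T2: V = 618.32 × 1439/1903 = 467.56 V.
I_load = 467.56/142 = 3.2927 A, so P_out = 467.56 × 3.2927 = 1539.5 W.
All ideal ⇒ P_in = P_out, so I_supply = 1539.5/220 = 7.00 A.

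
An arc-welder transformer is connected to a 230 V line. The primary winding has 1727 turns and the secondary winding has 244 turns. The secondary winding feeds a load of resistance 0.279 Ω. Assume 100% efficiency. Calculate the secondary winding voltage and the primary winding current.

V_s = V_p × N_s/N_p = 230 × 244/1727 = 32.496 V.
I_s = V_s/R = 32.496/0.279 = 116.47 A.
I_p = I_s × N_s/N_p = 116.47 × 244/1727 = 16.5 A.

V_s ≈ 32.5 V, I_p ≈ 16.5 A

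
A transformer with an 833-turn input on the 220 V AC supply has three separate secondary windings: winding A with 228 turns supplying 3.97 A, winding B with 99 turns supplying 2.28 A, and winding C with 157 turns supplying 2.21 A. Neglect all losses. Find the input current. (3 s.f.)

V_A = 220 × 228/833 = 60.216 V; V_B = 220 × 99/833 = 26.146 V; V_C = 220 × 157/833 = 41.465 V.
P_out = V_A I_A + V_B I_B + V_C I_C = 60.216×3.97 + 26.146×2.28 + 41.465×2.21 = 239.06 + 59.614 + 91.637 = 390.31 W.
Ideal ⇒ P_in = P_out, so I_in = P_out/V_in = 390.31/220 = 1.77 A.

I_in ≈ 1.77 A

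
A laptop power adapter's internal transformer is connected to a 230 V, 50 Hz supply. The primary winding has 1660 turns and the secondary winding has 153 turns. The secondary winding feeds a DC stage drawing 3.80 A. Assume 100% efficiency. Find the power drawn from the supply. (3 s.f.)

P ≈ 80.6 W

I_p = I_s × N_s/N_p = 3.80 × 153/1660 = 0.35024 A.
P = V_p I_p = 230 × 0.35024 = 80.6 W.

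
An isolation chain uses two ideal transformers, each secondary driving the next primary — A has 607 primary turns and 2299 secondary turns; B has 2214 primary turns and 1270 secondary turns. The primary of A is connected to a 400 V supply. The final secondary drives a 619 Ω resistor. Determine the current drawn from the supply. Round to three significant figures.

I_supply ≈ 3.05 A

After A: V = 400.00 × 2299/607 = 1515.0 V.
After B: V = 1515.0 × 1270/2214 = 869.03 V.
I_load = 869.03/619 = 1.4039 A, so P_out = 869.03 × 1.4039 = 1220.1 W.
All ideal ⇒ P_in = P_out, so I_supply = 1220.1/400 = 3.05 A.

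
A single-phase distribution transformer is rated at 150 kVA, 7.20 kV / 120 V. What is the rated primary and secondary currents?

I_p = S/V_p = 150000/7200 = 20.8 A.
I_s = S/V_s = 150000/120 = 1250 A.

I_p ≈ 20.8 A, I_s ≈ 1250 A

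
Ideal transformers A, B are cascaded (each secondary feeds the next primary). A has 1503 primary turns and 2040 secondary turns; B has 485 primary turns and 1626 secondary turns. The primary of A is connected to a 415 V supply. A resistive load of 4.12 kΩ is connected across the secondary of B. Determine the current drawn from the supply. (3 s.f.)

I_supply ≈ 2.09 A

After A: V = 415.00 × 2040/1503 = 563.27 V.
After B: V = 563.27 × 1626/485 = 1888.4 V.
I_load = 1888.4/4120 = 0.45835 A, so P_out = 1888.4 × 0.45835 = 865.56 W.
All ideal ⇒ P_in = P_out, so I_supply = 865.56/415 = 2.09 A.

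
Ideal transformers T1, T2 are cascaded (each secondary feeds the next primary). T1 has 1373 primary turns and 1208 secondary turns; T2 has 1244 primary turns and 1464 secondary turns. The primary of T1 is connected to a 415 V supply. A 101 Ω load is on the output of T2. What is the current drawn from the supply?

After T1: V = 415.00 × 1208/1373 = 365.13 V.
After T2: V = 365.13 × 1464/1244 = 429.70 V.
I_load = 429.70/101 = 4.2545 A, so P_out = 429.70 × 4.2545 = 1828.1 W.
All ideal ⇒ P_in = P_out, so I_supply = 1828.1/415 = 4.41 A.

I_supply ≈ 4.41 A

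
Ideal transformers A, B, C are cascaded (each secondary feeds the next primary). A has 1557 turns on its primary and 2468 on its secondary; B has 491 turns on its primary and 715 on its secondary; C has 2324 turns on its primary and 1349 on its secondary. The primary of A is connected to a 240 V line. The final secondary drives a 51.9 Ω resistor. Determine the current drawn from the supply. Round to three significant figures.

I_supply ≈ 8.30 A

Secondary of A: V = 240.00 × 2468/1557 = 380.42 V.
Secondary of B: V = 380.42 × 715/491 = 553.98 V.
Secondary of C: V = 553.98 × 1349/2324 = 321.56 V.
I_load = 321.56/51.9 = 6.1958 A, so P_out = 321.56 × 6.1958 = 1992.4 W.
All ideal ⇒ P_in = P_out, so I_supply = 1992.4/240 = 8.30 A.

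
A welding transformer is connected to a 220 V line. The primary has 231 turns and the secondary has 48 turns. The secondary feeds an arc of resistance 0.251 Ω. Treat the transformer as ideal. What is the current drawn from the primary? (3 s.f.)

I_p ≈ 37.8 A

V_s = V_p × N_s/N_p = 220 × 48/231 = 45.714 V.
I_s = V_s/R = 45.714/0.251 = 182.13 A.
For an ideal transformer I_p N_p = I_s N_s, so I_p = 182.13 × 48/231 = 37.8 A.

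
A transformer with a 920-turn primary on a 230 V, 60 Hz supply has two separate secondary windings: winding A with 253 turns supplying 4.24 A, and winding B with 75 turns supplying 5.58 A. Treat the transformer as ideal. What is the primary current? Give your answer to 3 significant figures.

V_A = 230 × 253/920 = 63.250 V; V_B = 230 × 75/920 = 18.750 V.
P_out = V_A I_A + V_B I_B = 63.250×4.24 + 18.750×5.58 = 268.18 + 104.62 = 372.81 W.
Ideal ⇒ P_in = P_out, so I_p = P_out/V_p = 372.81/230 = 1.62 A.

I_p ≈ 1.62 A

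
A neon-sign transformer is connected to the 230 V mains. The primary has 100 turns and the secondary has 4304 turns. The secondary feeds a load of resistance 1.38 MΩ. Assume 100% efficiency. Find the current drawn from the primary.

V_s = V_p × N_s/N_p = 230 × 4304/100 = 9899.2 V.
I_s = V_s/R = 9899.2/(1.38×10^6) = 0.0071733 A.
For an ideal transformer I_p N_p = I_s N_s, so I_p = 0.0071733 × 4304/100 = 0.309 A.

I_p ≈ 0.309 A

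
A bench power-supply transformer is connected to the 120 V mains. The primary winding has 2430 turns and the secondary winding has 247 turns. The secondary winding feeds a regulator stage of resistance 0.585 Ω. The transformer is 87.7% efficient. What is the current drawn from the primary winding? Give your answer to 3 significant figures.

V_s = 120 × 247/2430 = 12.198 V.
I_s = V_s/R = 12.198/0.585 = 20.850 A.
P_out = V_s I_s = 12.198 × 20.850 = 254.32 W.
P_in = P_out/η = 254.32/0.877 = 289.99 W.
I_p = P_in/V_p = 289.99/120 = 2.42 A.

I_p ≈ 2.42 A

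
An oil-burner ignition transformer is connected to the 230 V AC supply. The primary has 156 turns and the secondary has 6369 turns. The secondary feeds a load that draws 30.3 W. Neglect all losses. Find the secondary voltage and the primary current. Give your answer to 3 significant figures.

V_s ≈ 9390 V, I_p ≈ 0.132 A

V_s = V_p × N_s/N_p = 230 × 6369/156 = 9390.2 V.
I_s = P/V_s = 30.3/9390.2 = 0.0032268 A.
I_p = I_s × N_s/N_p = 0.0032268 × 6369/156 = 0.132 A.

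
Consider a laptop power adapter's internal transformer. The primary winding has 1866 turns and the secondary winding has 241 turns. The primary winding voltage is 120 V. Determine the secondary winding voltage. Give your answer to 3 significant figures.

V_s/V_p = N_s/N_p, so V_s = 120 × 241/1866 = 15.5 V.

V_s ≈ 15.5 V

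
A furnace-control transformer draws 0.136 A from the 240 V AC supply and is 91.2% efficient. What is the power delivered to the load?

P_out ≈ 29.8 W

P_in = V_p I_p = 240 × 0.136 = 32.640 W.
P_out = η P_in = 0.912 × 32.640 = 29.8 W.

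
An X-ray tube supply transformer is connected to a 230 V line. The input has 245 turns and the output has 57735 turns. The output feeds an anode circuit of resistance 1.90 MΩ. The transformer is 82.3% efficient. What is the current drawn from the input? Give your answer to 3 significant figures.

V_out = 230 × 57735/245 = 54200 V.
I_out = V_out/R = 54200/(1.90×10^6) = 0.028526 A.
P_out = V_out I_out = 54200 × 0.028526 = 1546.1 W.
P_in = P_out/η = 1546.1/0.823 = 1878.7 W.
I_in = P_in/V_in = 1878.7/230 = 8.17 A.

I_in ≈ 8.17 A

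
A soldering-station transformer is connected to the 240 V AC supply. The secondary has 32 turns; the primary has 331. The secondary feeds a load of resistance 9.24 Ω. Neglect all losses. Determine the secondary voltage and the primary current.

V_s ≈ 23.2 V, I_p ≈ 0.243 A

V_s = V_p × N_s/N_p = 240 × 32/331 = 23.202 V.
I_s = V_s/R = 23.202/9.24 = 2.5111 A.
I_p = I_s × N_s/N_p = 2.5111 × 32/331 = 0.243 A.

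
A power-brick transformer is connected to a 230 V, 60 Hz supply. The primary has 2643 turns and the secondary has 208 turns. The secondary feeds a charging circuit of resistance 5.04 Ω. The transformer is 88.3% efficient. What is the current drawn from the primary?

I_p ≈ 0.320 A

V_s = 230 × 208/2643 = 18.101 V.
I_s = V_s/R = 18.101/5.04 = 3.5914 A.
P_out = V_s I_s = 18.101 × 3.5914 = 65.007 W.
P_in = P_out/η = 65.007/0.883 = 73.620 W.
I_p = P_in/V_p = 73.620/230 = 0.320 A.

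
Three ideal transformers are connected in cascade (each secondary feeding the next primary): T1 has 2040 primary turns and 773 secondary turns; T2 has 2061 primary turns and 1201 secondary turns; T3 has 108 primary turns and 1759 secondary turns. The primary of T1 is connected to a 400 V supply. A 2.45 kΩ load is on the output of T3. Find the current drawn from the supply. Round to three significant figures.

I_supply ≈ 2.11 A

Secondary of T1: V = 400.00 × 773/2040 = 151.57 V.
Secondary of T2: V = 151.57 × 1201/2061 = 88.323 V.
Secondary of T3: V = 88.323 × 1759/108 = 1438.5 V.
I_load = 1438.5/2450 = 0.58715 A, so P_out = 1438.5 × 0.58715 = 844.63 W.
All ideal ⇒ P_in = P_out, so I_supply = 844.63/400 = 2.11 A.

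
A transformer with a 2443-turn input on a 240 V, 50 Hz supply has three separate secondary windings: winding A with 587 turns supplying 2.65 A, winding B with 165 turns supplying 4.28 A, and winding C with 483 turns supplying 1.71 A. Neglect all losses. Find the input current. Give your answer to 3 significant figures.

V_A = 240 × 587/2443 = 57.667 V; V_B = 240 × 165/2443 = 16.210 V; V_C = 240 × 483/2443 = 47.450 V.
P_out = V_A I_A + V_B I_B + V_C I_C = 57.667×2.65 + 16.210×4.28 + 47.450×1.71 = 152.82 + 69.377 + 81.139 = 303.33 W.
Ideal ⇒ P_in = P_out, so I_in = P_out/V_in = 303.33/240 = 1.26 A.

I_in ≈ 1.26 A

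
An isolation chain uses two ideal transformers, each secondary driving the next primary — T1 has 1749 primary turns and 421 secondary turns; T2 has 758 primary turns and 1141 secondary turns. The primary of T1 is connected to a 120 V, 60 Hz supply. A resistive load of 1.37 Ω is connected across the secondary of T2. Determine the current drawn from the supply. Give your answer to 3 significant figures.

I_supply ≈ 11.5 A

Secondary of T1: V = 120.00 × 421/1749 = 28.885 V.
Secondary of T2: V = 28.885 × 1141/758 = 43.480 V.
I_load = 43.480/1.37 = 31.737 A, so P_out = 43.480 × 31.737 = 1379.9 W.
All ideal ⇒ P_in = P_out, so I_supply = 1379.9/120 = 11.5 A.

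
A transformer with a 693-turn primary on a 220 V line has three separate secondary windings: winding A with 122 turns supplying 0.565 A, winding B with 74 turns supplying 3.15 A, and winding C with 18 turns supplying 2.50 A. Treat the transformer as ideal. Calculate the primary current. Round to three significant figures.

I_p ≈ 0.501 A

V_A = 220 × 122/693 = 38.730 V; V_B = 220 × 74/693 = 23.492 V; V_C = 220 × 18/693 = 5.7143 V.
P_out = V_A I_A + V_B I_B + V_C I_C = 38.730×0.565 + 23.492×3.15 + 5.7143×2.50 = 21.883 + 74.000 + 14.286 = 110.17 W.
Ideal ⇒ P_in = P_out, so I_p = P_out/V_p = 110.17/220 = 0.501 A.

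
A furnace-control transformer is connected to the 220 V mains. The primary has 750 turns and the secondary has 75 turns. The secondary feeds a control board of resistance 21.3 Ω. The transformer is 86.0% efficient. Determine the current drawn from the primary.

I_p ≈ 0.120 A

V_s = 220 × 75/750 = 22.000 V.
I_s = V_s/R = 22.000/21.3 = 1.0329 A.
P_out = V_s I_s = 22.000 × 1.0329 = 22.723 W.
P_in = P_out/η = 22.723/0.860 = 26.422 W.
I_p = P_in/V_p = 26.422/220 = 0.120 A.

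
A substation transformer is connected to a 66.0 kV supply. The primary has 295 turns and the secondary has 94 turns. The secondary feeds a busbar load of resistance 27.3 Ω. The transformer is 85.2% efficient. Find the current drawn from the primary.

V_s = 66000 × 94/295 = 21031 V.
I_s = V_s/R = 21031/27.3 = 770.35 A.
P_out = V_s I_s = 21031 × 770.35 = 1.6201×10^7 W.
P_in = P_out/η = 1.6201×10^7/0.852 = 1.9015×10^7 W.
I_p = P_in/V_p = 1.9015×10^7/66000 = 288 A.

I_p ≈ 288 A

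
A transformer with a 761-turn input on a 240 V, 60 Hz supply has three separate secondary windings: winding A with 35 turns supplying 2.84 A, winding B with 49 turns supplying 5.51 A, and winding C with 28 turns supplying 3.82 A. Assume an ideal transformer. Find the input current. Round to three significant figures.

V_A = 240 × 35/761 = 11.038 V; V_B = 240 × 49/761 = 15.453 V; V_C = 240 × 28/761 = 8.8305 V.
P_out = V_A I_A + V_B I_B + V_C I_C = 11.038×2.84 + 15.453×5.51 + 8.8305×3.82 = 31.348 + 85.148 + 33.732 = 150.23 W.
Ideal ⇒ P_in = P_out, so I_in = P_out/V_in = 150.23/240 = 0.626 A.

I_in ≈ 0.626 A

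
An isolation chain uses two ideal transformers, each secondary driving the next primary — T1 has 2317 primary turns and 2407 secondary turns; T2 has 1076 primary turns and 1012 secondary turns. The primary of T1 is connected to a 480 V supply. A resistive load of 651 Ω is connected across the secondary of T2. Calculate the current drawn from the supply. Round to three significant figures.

I_supply ≈ 0.704 A

After T1: V = 480.00 × 2407/2317 = 498.64 V.
After T2: V = 498.64 × 1012/1076 = 468.99 V.
I_load = 468.99/651 = 0.72041 A, so P_out = 468.99 × 0.72041 = 337.86 W.
All ideal ⇒ P_in = P_out, so I_supply = 337.86/480 = 0.704 A.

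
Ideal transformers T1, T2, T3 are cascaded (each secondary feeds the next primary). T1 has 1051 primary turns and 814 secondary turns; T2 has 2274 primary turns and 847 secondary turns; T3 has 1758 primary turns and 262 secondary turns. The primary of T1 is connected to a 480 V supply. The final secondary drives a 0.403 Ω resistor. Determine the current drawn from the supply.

I_supply ≈ 2.20 A

Secondary of T1: V = 480.00 × 814/1051 = 371.76 V.
Secondary of T2: V = 371.76 × 847/2274 = 138.47 V.
Secondary of T3: V = 138.47 × 262/1758 = 20.637 V.
I_load = 20.637/0.403 = 51.207 A, so P_out = 20.637 × 51.207 = 1056.7 W.
All ideal ⇒ P_in = P_out, so I_supply = 1056.7/480 = 2.20 A.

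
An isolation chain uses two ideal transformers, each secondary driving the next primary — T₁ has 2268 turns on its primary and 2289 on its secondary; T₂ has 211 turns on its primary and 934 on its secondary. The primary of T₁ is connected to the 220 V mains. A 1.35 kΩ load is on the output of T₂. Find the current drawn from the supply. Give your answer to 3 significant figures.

I_supply ≈ 3.25 A

Secondary of T₁: V = 220.00 × 2289/2268 = 222.04 V.
Secondary of T₂: V = 222.04 × 934/211 = 982.86 V.
I_load = 982.86/1350 = 0.72804 A, so P_out = 982.86 × 0.72804 = 715.56 W.
All ideal ⇒ P_in = P_out, so I_supply = 715.56/220 = 3.25 A.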